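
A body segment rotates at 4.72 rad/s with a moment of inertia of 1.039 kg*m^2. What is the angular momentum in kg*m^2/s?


L = I * omega
L = 1.039 * 4.72
L = 4.9041


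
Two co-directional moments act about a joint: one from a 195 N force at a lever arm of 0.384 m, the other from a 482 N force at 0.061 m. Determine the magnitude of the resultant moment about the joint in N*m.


M = F1 * d1 + F2 * d2
M = 195 * 0.384 + 482 * 0.061
M = 74.8800 + 29.4020
M = 104.2820


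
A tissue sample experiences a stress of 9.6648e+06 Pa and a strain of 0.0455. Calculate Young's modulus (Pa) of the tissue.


E = stress / strain
E = 9.6648e+06 / 0.0455
E = 2.1241e+08


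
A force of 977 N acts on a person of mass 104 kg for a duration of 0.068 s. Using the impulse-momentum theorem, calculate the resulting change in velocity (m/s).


J = F * dt = 977 * 0.068 = 66.4360 N*s
delta_v = J / m
delta_v = 66.4360 / 104
delta_v = 0.6388


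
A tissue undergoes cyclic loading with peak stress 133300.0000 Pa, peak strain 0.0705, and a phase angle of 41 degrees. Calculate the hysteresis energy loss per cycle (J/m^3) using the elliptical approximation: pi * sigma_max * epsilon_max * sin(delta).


E_loss = pi * sigma_max * epsilon_max * sin(delta)
delta = 41 deg = 0.7156 rad
sin(delta) = 0.6561
E_loss = pi * 133300.0000 * 0.0705 * 0.6561
E_loss = 19369.2166


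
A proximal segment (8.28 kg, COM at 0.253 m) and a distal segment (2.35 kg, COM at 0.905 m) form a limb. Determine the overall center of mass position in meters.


COM = (m1*x1 + m2*x2) / (m1 + m2)
COM = (8.28*0.253 + 2.35*0.905) / (8.28 + 2.35)
Numerator = 4.2216
Denominator = 10.6300
COM = 0.3971


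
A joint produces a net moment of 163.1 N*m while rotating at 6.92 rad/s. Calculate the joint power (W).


P = M * omega
P = 163.1 * 6.92
P = 1128.6520


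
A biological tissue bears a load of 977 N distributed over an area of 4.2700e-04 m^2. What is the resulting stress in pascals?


stress = F / A
stress = 977 / 4.2700e-04
stress = 2.2881e+06


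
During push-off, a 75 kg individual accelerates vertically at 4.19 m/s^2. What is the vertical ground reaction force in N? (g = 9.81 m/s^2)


GRF = m * (g + a)
GRF = 75 * (9.81 + 4.19)
GRF = 75 * 14.0000
GRF = 1050.0000


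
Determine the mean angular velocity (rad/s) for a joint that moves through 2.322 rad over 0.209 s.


omega = delta_theta / delta_t
omega = 2.322 / 0.209
omega = 11.1100


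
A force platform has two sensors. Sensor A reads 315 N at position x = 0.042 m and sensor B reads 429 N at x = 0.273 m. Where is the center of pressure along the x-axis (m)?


COP_x = (F1*x1 + F2*x2) / (F1 + F2)
COP_x = (315*0.042 + 429*0.273) / (315 + 429)
Numerator = 130.3470
Denominator = 744
COP_x = 0.1752


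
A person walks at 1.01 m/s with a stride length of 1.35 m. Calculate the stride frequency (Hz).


f = v / stride_length
f = 1.01 / 1.35
f = 0.7481


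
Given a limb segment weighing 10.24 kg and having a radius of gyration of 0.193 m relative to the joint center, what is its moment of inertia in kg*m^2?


I = m * k^2
I = 10.24 * 0.193^2
k^2 = 0.0372
I = 0.3814


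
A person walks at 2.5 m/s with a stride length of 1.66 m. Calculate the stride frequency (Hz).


f = v / stride_length
f = 2.5 / 1.66
f = 1.5060


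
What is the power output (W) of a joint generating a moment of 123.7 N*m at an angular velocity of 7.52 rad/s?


P = M * omega
P = 123.7 * 7.52
P = 930.2240


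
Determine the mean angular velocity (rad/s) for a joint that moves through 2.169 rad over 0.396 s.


omega = delta_theta / delta_t
omega = 2.169 / 0.396
omega = 5.4773


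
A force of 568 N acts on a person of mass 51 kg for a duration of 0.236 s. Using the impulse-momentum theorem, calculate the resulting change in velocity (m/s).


J = F * dt = 568 * 0.236 = 134.0480 N*s
delta_v = J / m
delta_v = 134.0480 / 51
delta_v = 2.6284


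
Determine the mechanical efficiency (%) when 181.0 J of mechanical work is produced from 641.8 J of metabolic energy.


eta = (W_mech / E_meta) * 100
eta = (181.0 / 641.8) * 100
ratio = 0.2820
eta = 28.2019


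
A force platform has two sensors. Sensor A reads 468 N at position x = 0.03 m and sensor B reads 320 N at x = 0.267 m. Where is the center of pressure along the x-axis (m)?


COP_x = (F1*x1 + F2*x2) / (F1 + F2)
COP_x = (468*0.03 + 320*0.267) / (468 + 320)
Numerator = 99.4800
Denominator = 788
COP_x = 0.1262


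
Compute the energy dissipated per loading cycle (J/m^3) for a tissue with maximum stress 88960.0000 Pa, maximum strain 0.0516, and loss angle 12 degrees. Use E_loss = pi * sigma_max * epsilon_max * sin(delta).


E_loss = pi * sigma_max * epsilon_max * sin(delta)
delta = 12 deg = 0.2094 rad
sin(delta) = 0.2079
E_loss = pi * 88960.0000 * 0.0516 * 0.2079
E_loss = 2998.2874


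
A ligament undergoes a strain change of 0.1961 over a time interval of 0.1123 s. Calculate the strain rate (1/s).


strain_rate = delta_strain / delta_t
strain_rate = 0.1961 / 0.1123
strain_rate = 1.7462


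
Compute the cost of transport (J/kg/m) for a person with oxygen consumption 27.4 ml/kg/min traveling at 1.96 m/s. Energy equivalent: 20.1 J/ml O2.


Power per kg = VO2 * 20.1 / 60
Power per kg = 27.4 * 20.1 / 60 = 9.1790 W/kg
Cost = power_per_kg / speed
Cost = 9.1790 / 1.96
Cost = 4.6832


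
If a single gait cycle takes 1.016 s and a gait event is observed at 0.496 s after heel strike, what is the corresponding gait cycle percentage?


pct = (event_time / cycle_time) * 100
pct = (0.496 / 1.016) * 100
ratio = 0.4882
pct = 48.8189


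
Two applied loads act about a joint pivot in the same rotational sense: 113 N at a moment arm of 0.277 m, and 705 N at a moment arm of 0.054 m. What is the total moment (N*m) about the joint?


M = F1 * d1 + F2 * d2
M = 113 * 0.277 + 705 * 0.054
M = 31.3010 + 38.0700
M = 69.3710


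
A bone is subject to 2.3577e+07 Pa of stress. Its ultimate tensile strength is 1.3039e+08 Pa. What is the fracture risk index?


FRI = applied / ultimate
FRI = 2.3577e+07 / 1.3039e+08
FRI = 0.1808


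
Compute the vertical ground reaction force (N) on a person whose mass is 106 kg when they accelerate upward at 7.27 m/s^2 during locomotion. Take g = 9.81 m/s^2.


GRF = m * (g + a)
GRF = 106 * (9.81 + 7.27)
GRF = 106 * 17.0800
GRF = 1810.4800


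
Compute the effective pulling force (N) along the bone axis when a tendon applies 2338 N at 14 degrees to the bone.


F_eff = F_tendon * cos(theta)
theta = 14 deg = 0.2443 rad
cos(theta) = 0.9703
F_eff = 2338 * 0.9703
F_eff = 2268.5514


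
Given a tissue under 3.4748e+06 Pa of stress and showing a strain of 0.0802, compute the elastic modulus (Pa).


E = stress / strain
E = 3.4748e+06 / 0.0802
E = 4.3327e+07


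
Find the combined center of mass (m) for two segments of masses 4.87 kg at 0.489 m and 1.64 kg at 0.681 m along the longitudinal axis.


COM = (m1*x1 + m2*x2) / (m1 + m2)
COM = (4.87*0.489 + 1.64*0.681) / (4.87 + 1.64)
Numerator = 3.4983
Denominator = 6.5100
COM = 0.5374


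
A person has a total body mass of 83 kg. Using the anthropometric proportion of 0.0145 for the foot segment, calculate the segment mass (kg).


m_segment = body_mass * fraction
m_segment = 83 * 0.0145
m_segment = 1.2035


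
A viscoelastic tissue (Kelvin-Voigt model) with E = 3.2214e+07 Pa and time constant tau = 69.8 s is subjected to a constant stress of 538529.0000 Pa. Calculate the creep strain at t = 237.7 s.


epsilon(t) = (sigma/E) * (1 - exp(-t/tau))
sigma/E = 538529.0000 / 3.2214e+07 = 0.0167
exp(-t/tau) = exp(-237.7 / 69.8) = 0.0332
epsilon = 0.0167 * (1 - 0.0332)
epsilon = 0.0162


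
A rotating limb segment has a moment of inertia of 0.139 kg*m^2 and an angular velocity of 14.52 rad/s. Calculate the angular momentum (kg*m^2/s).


L = I * omega
L = 0.139 * 14.52
L = 2.0183


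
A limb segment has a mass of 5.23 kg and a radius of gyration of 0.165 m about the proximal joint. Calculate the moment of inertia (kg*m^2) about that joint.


I = m * k^2
I = 5.23 * 0.165^2
k^2 = 0.0272
I = 0.1424


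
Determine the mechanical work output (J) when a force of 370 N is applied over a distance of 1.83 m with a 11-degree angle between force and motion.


W = F * d * cos(theta)
theta = 11 deg = 0.1920 rad
cos(theta) = 0.9816
W = 370 * 1.83 * 0.9816
W = 664.6598


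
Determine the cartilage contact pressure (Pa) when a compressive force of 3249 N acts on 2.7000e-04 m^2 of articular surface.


P = F / A
P = 3249 / 2.7000e-04
P = 1.2033e+07


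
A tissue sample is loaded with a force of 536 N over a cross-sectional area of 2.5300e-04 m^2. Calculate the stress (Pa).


stress = F / A
stress = 536 / 2.5300e-04
stress = 2.1186e+06


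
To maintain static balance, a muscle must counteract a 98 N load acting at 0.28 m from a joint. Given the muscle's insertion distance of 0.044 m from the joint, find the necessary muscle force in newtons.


F_muscle = W * d_load / d_muscle
F_muscle = 98 * 0.28 / 0.044
Numerator = 27.4400
F_muscle = 623.6364


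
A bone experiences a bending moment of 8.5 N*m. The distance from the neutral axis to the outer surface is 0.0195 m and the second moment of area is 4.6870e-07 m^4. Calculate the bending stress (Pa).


sigma = M * c / I
sigma = 8.5 * 0.0195 / 4.6870e-07
M * c = 0.1658
sigma = 353637.7214


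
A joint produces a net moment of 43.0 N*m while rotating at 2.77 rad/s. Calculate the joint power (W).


P = M * omega
P = 43.0 * 2.77
P = 119.1100


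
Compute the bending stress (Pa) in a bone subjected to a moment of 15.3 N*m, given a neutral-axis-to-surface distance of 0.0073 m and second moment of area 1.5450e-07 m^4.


sigma = M * c / I
sigma = 15.3 * 0.0073 / 1.5450e-07
M * c = 0.1117
sigma = 722912.6214


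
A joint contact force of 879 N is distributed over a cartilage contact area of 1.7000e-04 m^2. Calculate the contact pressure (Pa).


P = F / A
P = 879 / 1.7000e-04
P = 5.1706e+06


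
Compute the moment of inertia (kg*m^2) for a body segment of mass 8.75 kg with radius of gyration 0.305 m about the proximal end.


I = m * k^2
I = 8.75 * 0.305^2
k^2 = 0.0930
I = 0.8140


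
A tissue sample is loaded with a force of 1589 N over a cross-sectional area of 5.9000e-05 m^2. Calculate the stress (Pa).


stress = F / A
stress = 1589 / 5.9000e-05
stress = 2.6932e+07


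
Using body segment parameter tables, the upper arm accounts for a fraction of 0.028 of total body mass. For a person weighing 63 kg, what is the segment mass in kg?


m_segment = body_mass * fraction
m_segment = 63 * 0.028
m_segment = 1.7640


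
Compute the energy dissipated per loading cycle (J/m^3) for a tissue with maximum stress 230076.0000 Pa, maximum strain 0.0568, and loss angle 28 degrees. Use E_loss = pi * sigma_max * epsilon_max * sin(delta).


E_loss = pi * sigma_max * epsilon_max * sin(delta)
delta = 28 deg = 0.4887 rad
sin(delta) = 0.4695
E_loss = pi * 230076.0000 * 0.0568 * 0.4695
E_loss = 19274.3090


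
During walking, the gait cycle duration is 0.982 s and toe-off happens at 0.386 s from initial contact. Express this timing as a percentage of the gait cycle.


pct = (event_time / cycle_time) * 100
pct = (0.386 / 0.982) * 100
ratio = 0.3931
pct = 39.3075


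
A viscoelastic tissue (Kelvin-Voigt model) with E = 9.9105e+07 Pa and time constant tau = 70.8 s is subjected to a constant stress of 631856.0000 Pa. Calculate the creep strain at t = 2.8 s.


epsilon(t) = (sigma/E) * (1 - exp(-t/tau))
sigma/E = 631856.0000 / 9.9105e+07 = 0.0064
exp(-t/tau) = exp(-2.8 / 70.8) = 0.9612
epsilon = 0.0064 * (1 - 0.9612)
epsilon = 2.4722e-04


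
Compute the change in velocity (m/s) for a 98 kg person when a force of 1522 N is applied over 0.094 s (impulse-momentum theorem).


J = F * dt = 1522 * 0.094 = 143.0680 N*s
delta_v = J / m
delta_v = 143.0680 / 98
delta_v = 1.4599


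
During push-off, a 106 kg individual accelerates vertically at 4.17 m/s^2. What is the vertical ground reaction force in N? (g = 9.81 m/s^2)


GRF = m * (g + a)
GRF = 106 * (9.81 + 4.17)
GRF = 106 * 13.9800
GRF = 1481.8800


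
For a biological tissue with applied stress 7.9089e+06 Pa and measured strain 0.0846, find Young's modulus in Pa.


E = stress / strain
E = 7.9089e+06 / 0.0846
E = 9.3486e+07


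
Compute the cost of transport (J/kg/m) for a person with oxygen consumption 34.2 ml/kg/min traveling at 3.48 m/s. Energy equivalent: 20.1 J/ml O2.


Power per kg = VO2 * 20.1 / 60
Power per kg = 34.2 * 20.1 / 60 = 11.4570 W/kg
Cost = power_per_kg / speed
Cost = 11.4570 / 3.48
Cost = 3.2922


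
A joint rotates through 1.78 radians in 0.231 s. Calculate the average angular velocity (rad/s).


omega = delta_theta / delta_t
omega = 1.78 / 0.231
omega = 7.7056


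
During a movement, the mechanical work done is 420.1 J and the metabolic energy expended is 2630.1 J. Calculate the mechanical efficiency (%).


eta = (W_mech / E_meta) * 100
eta = (420.1 / 2630.1) * 100
ratio = 0.1597
eta = 15.9728


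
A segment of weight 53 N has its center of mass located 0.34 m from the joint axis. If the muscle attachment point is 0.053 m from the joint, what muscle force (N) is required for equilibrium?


F_muscle = W * d_load / d_muscle
F_muscle = 53 * 0.34 / 0.053
Numerator = 18.0200
F_muscle = 340.0000


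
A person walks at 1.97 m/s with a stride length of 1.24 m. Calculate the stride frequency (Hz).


f = v / stride_length
f = 1.97 / 1.24
f = 1.5887


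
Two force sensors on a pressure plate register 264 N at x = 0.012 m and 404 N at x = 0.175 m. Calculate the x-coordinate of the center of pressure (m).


COP_x = (F1*x1 + F2*x2) / (F1 + F2)
COP_x = (264*0.012 + 404*0.175) / (264 + 404)
Numerator = 73.8680
Denominator = 668
COP_x = 0.1106


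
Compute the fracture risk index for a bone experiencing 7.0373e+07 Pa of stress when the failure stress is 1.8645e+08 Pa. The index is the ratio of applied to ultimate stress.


FRI = applied / ultimate
FRI = 7.0373e+07 / 1.8645e+08
FRI = 0.3774


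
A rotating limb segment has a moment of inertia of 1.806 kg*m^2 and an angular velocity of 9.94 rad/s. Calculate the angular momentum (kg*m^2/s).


L = I * omega
L = 1.806 * 9.94
L = 17.9516


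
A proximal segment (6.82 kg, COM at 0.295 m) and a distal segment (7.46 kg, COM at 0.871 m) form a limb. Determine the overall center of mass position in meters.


COM = (m1*x1 + m2*x2) / (m1 + m2)
COM = (6.82*0.295 + 7.46*0.871) / (6.82 + 7.46)
Numerator = 8.5096
Denominator = 14.2800
COM = 0.5959


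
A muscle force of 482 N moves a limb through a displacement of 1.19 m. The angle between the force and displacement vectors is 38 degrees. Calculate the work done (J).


W = F * d * cos(theta)
theta = 38 deg = 0.6632 rad
cos(theta) = 0.7880
W = 482 * 1.19 * 0.7880
W = 451.9872


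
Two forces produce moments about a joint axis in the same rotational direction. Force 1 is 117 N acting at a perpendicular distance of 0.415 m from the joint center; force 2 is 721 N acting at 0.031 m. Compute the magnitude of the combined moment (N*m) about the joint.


M = F1 * d1 + F2 * d2
M = 117 * 0.415 + 721 * 0.031
M = 48.5550 + 22.3510
M = 70.9060


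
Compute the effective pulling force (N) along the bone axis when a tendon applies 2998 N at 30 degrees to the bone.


F_eff = F_tendon * cos(theta)
theta = 30 deg = 0.5236 rad
cos(theta) = 0.8660
F_eff = 2998 * 0.8660
F_eff = 2596.3442


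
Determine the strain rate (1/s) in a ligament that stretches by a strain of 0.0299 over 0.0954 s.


strain_rate = delta_strain / delta_t
strain_rate = 0.0299 / 0.0954
strain_rate = 0.3134


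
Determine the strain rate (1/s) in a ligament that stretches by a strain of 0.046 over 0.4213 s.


strain_rate = delta_strain / delta_t
strain_rate = 0.046 / 0.4213
strain_rate = 0.1092


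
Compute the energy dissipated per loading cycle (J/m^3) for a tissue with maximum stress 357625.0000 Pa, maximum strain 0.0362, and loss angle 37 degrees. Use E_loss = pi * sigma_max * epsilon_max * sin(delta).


E_loss = pi * sigma_max * epsilon_max * sin(delta)
delta = 37 deg = 0.6458 rad
sin(delta) = 0.6018
E_loss = pi * 357625.0000 * 0.0362 * 0.6018
E_loss = 24476.5013


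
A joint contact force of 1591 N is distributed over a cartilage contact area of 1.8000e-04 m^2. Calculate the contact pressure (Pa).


P = F / A
P = 1591 / 1.8000e-04
P = 8.8389e+06


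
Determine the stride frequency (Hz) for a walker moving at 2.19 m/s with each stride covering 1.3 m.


f = v / stride_length
f = 2.19 / 1.3
f = 1.6846


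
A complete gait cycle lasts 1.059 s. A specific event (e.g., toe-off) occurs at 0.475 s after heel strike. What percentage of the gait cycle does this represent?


pct = (event_time / cycle_time) * 100
pct = (0.475 / 1.059) * 100
ratio = 0.4485
pct = 44.8536


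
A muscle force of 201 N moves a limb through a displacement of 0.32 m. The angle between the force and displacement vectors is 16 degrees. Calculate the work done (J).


W = F * d * cos(theta)
theta = 16 deg = 0.2793 rad
cos(theta) = 0.9613
W = 201 * 0.32 * 0.9613
W = 61.8284


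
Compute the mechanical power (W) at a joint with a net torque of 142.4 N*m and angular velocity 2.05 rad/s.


P = M * omega
P = 142.4 * 2.05
P = 291.9200


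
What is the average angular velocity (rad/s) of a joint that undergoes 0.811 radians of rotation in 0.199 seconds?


omega = delta_theta / delta_t
omega = 0.811 / 0.199
omega = 4.0754


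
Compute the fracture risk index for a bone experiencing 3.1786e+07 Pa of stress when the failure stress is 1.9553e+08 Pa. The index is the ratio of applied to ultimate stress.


FRI = applied / ultimate
FRI = 3.1786e+07 / 1.9553e+08
FRI = 0.1626


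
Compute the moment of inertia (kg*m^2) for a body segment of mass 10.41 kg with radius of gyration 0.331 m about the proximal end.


I = m * k^2
I = 10.41 * 0.331^2
k^2 = 0.1096
I = 1.1405


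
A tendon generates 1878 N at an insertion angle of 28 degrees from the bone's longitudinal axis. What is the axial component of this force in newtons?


F_eff = F_tendon * cos(theta)
theta = 28 deg = 0.4887 rad
cos(theta) = 0.8829
F_eff = 1878 * 0.8829
F_eff = 1658.1756


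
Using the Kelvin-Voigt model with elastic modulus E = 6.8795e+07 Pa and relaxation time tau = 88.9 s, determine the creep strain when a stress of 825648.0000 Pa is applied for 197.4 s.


epsilon(t) = (sigma/E) * (1 - exp(-t/tau))
sigma/E = 825648.0000 / 6.8795e+07 = 0.0120
exp(-t/tau) = exp(-197.4 / 88.9) = 0.1086
epsilon = 0.0120 * (1 - 0.1086)
epsilon = 0.0107


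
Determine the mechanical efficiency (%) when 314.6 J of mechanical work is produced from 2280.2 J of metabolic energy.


eta = (W_mech / E_meta) * 100
eta = (314.6 / 2280.2) * 100
ratio = 0.1380
eta = 13.7970


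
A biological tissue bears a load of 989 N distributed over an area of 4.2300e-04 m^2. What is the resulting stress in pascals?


stress = F / A
stress = 989 / 4.2300e-04
stress = 2.3381e+06


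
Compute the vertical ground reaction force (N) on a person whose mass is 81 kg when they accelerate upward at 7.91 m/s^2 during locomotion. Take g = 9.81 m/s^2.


GRF = m * (g + a)
GRF = 81 * (9.81 + 7.91)
GRF = 81 * 17.7200
GRF = 1435.3200


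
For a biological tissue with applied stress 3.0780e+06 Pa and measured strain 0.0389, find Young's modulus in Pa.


E = stress / strain
E = 3.0780e+06 / 0.0389
E = 7.9126e+07


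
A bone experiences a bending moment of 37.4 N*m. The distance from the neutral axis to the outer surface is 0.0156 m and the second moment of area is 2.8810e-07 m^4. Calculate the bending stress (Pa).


sigma = M * c / I
sigma = 37.4 * 0.0156 / 2.8810e-07
M * c = 0.5834
sigma = 2.0251e+06


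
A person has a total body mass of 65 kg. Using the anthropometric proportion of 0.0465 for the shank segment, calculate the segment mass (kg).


m_segment = body_mass * fraction
m_segment = 65 * 0.0465
m_segment = 3.0225


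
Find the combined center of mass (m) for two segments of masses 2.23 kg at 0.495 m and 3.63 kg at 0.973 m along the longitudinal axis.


COM = (m1*x1 + m2*x2) / (m1 + m2)
COM = (2.23*0.495 + 3.63*0.973) / (2.23 + 3.63)
Numerator = 4.6358
Denominator = 5.8600
COM = 0.7911


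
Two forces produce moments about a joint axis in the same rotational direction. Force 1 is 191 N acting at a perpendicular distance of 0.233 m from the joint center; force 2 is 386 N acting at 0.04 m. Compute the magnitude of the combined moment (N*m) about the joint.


M = F1 * d1 + F2 * d2
M = 191 * 0.233 + 386 * 0.04
M = 44.5030 + 15.4400
M = 59.9430


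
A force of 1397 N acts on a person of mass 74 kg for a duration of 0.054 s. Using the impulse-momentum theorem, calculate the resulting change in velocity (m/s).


J = F * dt = 1397 * 0.054 = 75.4380 N*s
delta_v = J / m
delta_v = 75.4380 / 74
delta_v = 1.0194


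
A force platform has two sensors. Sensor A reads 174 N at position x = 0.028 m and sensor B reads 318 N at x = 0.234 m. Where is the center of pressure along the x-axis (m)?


COP_x = (F1*x1 + F2*x2) / (F1 + F2)
COP_x = (174*0.028 + 318*0.234) / (174 + 318)
Numerator = 79.2840
Denominator = 492
COP_x = 0.1611


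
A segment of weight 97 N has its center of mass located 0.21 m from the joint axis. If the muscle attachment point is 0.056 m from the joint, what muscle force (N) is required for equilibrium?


F_muscle = W * d_load / d_muscle
F_muscle = 97 * 0.21 / 0.056
Numerator = 20.3700
F_muscle = 363.7500


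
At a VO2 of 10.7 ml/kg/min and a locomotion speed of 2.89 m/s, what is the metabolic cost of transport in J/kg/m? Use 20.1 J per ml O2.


Power per kg = VO2 * 20.1 / 60
Power per kg = 10.7 * 20.1 / 60 = 3.5845 W/kg
Cost = power_per_kg / speed
Cost = 3.5845 / 2.89
Cost = 1.2403


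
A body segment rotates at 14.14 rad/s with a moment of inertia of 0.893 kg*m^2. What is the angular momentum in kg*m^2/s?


L = I * omega
L = 0.893 * 14.14
L = 12.6270


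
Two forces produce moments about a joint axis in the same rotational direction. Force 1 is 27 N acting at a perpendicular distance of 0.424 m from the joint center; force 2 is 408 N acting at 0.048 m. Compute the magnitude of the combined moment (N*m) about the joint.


M = F1 * d1 + F2 * d2
M = 27 * 0.424 + 408 * 0.048
M = 11.4480 + 19.5840
M = 31.0320


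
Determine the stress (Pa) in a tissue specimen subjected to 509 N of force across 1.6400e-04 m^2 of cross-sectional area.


stress = F / A
stress = 509 / 1.6400e-04
stress = 3.1037e+06


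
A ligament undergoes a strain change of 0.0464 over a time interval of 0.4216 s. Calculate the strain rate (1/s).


strain_rate = delta_strain / delta_t
strain_rate = 0.0464 / 0.4216
strain_rate = 0.1101


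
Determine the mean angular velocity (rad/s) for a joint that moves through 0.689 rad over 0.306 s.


omega = delta_theta / delta_t
omega = 0.689 / 0.306
omega = 2.2516


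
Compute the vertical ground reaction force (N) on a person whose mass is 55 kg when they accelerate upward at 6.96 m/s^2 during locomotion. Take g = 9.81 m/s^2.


GRF = m * (g + a)
GRF = 55 * (9.81 + 6.96)
GRF = 55 * 16.7700
GRF = 922.3500


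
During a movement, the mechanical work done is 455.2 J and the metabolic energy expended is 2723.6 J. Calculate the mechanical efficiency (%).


eta = (W_mech / E_meta) * 100
eta = (455.2 / 2723.6) * 100
ratio = 0.1671
eta = 16.7132


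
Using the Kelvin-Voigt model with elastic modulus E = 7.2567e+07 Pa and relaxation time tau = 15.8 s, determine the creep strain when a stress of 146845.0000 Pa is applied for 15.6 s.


epsilon(t) = (sigma/E) * (1 - exp(-t/tau))
sigma/E = 146845.0000 / 7.2567e+07 = 0.0020
exp(-t/tau) = exp(-15.6 / 15.8) = 0.3726
epsilon = 0.0020 * (1 - 0.3726)
epsilon = 0.0013


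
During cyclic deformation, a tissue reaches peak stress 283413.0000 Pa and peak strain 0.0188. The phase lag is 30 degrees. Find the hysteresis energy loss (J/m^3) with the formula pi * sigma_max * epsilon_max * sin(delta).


E_loss = pi * sigma_max * epsilon_max * sin(delta)
delta = 30 deg = 0.5236 rad
sin(delta) = 0.5000
E_loss = pi * 283413.0000 * 0.0188 * 0.5000
E_loss = 8369.4611


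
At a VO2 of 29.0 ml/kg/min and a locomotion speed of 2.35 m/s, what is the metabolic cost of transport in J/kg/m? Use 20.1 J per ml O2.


Power per kg = VO2 * 20.1 / 60
Power per kg = 29.0 * 20.1 / 60 = 9.7150 W/kg
Cost = power_per_kg / speed
Cost = 9.7150 / 2.35
Cost = 4.1340


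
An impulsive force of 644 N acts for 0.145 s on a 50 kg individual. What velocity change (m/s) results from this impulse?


J = F * dt = 644 * 0.145 = 93.3800 N*s
delta_v = J / m
delta_v = 93.3800 / 50
delta_v = 1.8676


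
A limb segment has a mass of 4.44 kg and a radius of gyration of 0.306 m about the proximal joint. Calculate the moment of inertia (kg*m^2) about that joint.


I = m * k^2
I = 4.44 * 0.306^2
k^2 = 0.0936
I = 0.4157


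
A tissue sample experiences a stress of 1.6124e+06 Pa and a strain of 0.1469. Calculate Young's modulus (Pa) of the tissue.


E = stress / strain
E = 1.6124e+06 / 0.1469
E = 1.0976e+07


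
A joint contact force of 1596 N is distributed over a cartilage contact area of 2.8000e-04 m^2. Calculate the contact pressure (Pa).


P = F / A
P = 1596 / 2.8000e-04
P = 5.7000e+06


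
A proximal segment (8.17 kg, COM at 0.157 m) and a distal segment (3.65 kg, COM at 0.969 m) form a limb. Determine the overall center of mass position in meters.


COM = (m1*x1 + m2*x2) / (m1 + m2)
COM = (8.17*0.157 + 3.65*0.969) / (8.17 + 3.65)
Numerator = 4.8195
Denominator = 11.8200
COM = 0.4077


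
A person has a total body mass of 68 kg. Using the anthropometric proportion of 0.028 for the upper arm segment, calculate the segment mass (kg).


m_segment = body_mass * fraction
m_segment = 68 * 0.028
m_segment = 1.9040


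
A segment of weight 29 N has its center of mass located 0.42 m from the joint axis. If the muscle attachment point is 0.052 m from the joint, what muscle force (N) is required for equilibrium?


F_muscle = W * d_load / d_muscle
F_muscle = 29 * 0.42 / 0.052
Numerator = 12.1800
F_muscle = 234.2308


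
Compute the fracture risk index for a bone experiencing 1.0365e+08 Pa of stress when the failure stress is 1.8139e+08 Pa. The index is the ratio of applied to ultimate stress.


FRI = applied / ultimate
FRI = 1.0365e+08 / 1.8139e+08
FRI = 0.5714


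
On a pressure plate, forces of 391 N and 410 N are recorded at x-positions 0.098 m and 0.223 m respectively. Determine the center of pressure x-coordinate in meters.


COP_x = (F1*x1 + F2*x2) / (F1 + F2)
COP_x = (391*0.098 + 410*0.223) / (391 + 410)
Numerator = 129.7480
Denominator = 801
COP_x = 0.1620


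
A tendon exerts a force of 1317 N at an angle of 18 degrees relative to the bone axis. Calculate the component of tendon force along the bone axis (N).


F_eff = F_tendon * cos(theta)
theta = 18 deg = 0.3142 rad
cos(theta) = 0.9511
F_eff = 1317 * 0.9511
F_eff = 1252.5414


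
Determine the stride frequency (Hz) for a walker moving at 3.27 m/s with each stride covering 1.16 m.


f = v / stride_length
f = 3.27 / 1.16
f = 2.8190


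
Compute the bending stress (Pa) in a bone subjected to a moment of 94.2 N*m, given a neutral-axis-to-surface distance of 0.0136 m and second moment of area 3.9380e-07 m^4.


sigma = M * c / I
sigma = 94.2 * 0.0136 / 3.9380e-07
M * c = 1.2811
sigma = 3.2532e+06


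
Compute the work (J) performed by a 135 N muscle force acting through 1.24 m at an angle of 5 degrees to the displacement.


W = F * d * cos(theta)
theta = 5 deg = 0.0873 rad
cos(theta) = 0.9962
W = 135 * 1.24 * 0.9962
W = 166.7630


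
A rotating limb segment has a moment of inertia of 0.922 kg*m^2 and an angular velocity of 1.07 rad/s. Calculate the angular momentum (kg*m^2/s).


L = I * omega
L = 0.922 * 1.07
L = 0.9865


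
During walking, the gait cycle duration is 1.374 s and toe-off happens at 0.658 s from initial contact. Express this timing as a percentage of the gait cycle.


pct = (event_time / cycle_time) * 100
pct = (0.658 / 1.374) * 100
ratio = 0.4789
pct = 47.8894


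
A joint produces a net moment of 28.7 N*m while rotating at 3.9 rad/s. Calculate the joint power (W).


P = M * omega
P = 28.7 * 3.9
P = 111.9300


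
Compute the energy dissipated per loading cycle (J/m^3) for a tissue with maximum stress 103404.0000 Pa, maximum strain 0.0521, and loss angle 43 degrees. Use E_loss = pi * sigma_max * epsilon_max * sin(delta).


E_loss = pi * sigma_max * epsilon_max * sin(delta)
delta = 43 deg = 0.7505 rad
sin(delta) = 0.6820
E_loss = pi * 103404.0000 * 0.0521 * 0.6820
E_loss = 11542.7228


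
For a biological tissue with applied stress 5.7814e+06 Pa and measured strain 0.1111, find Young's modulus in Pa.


E = stress / strain
E = 5.7814e+06 / 0.1111
E = 5.2038e+07


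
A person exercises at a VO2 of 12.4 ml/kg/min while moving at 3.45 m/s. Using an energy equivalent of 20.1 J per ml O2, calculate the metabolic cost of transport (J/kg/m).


Power per kg = VO2 * 20.1 / 60
Power per kg = 12.4 * 20.1 / 60 = 4.1540 W/kg
Cost = power_per_kg / speed
Cost = 4.1540 / 3.45
Cost = 1.2041


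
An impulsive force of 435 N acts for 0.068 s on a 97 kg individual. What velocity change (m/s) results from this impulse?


J = F * dt = 435 * 0.068 = 29.5800 N*s
delta_v = J / m
delta_v = 29.5800 / 97
delta_v = 0.3049


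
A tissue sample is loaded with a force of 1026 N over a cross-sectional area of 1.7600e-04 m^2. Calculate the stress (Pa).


stress = F / A
stress = 1026 / 1.7600e-04
stress = 5.8295e+06


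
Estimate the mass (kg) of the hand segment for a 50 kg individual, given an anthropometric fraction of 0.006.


m_segment = body_mass * fraction
m_segment = 50 * 0.006
m_segment = 0.3000


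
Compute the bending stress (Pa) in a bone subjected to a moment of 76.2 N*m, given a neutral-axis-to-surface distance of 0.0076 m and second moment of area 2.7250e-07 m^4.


sigma = M * c / I
sigma = 76.2 * 0.0076 / 2.7250e-07
M * c = 0.5791
sigma = 2.1252e+06


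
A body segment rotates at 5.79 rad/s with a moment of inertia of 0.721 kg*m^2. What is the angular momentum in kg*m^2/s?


L = I * omega
L = 0.721 * 5.79
L = 4.1746


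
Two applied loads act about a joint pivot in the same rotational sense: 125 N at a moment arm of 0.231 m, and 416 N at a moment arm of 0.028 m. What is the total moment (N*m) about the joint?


M = F1 * d1 + F2 * d2
M = 125 * 0.231 + 416 * 0.028
M = 28.8750 + 11.6480
M = 40.5230


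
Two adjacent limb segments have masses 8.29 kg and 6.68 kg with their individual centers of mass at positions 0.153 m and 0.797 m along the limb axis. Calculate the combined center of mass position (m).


COM = (m1*x1 + m2*x2) / (m1 + m2)
COM = (8.29*0.153 + 6.68*0.797) / (8.29 + 6.68)
Numerator = 6.5923
Denominator = 14.9700
COM = 0.4404


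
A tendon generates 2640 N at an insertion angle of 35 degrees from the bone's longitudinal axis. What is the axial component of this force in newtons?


F_eff = F_tendon * cos(theta)
theta = 35 deg = 0.6109 rad
cos(theta) = 0.8192
F_eff = 2640 * 0.8192
F_eff = 2162.5614


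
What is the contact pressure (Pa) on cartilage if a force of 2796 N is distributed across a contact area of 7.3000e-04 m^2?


P = F / A
P = 2796 / 7.3000e-04
P = 3.8301e+06


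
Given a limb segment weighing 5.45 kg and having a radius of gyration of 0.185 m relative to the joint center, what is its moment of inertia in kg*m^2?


I = m * k^2
I = 5.45 * 0.185^2
k^2 = 0.0342
I = 0.1865


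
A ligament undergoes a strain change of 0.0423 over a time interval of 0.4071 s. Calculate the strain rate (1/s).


strain_rate = delta_strain / delta_t
strain_rate = 0.0423 / 0.4071
strain_rate = 0.1039


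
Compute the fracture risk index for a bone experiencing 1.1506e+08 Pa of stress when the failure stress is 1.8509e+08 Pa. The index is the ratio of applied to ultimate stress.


FRI = applied / ultimate
FRI = 1.1506e+08 / 1.8509e+08
FRI = 0.6216


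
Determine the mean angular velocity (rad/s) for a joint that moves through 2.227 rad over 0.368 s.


omega = delta_theta / delta_t
omega = 2.227 / 0.368
omega = 6.0516


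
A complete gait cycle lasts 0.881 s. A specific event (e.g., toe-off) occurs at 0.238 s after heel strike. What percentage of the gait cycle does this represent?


pct = (event_time / cycle_time) * 100
pct = (0.238 / 0.881) * 100
ratio = 0.2701
pct = 27.0148


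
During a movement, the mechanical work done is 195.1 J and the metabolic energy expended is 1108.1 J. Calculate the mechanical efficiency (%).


eta = (W_mech / E_meta) * 100
eta = (195.1 / 1108.1) * 100
ratio = 0.1761
eta = 17.6067


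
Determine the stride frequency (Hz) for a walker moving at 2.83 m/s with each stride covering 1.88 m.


f = v / stride_length
f = 2.83 / 1.88
f = 1.5053


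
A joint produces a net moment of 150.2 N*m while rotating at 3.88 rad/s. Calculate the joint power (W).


P = M * omega
P = 150.2 * 3.88
P = 582.7760


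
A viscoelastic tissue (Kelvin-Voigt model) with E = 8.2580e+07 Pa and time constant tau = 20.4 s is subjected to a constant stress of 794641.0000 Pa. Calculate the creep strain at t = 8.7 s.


epsilon(t) = (sigma/E) * (1 - exp(-t/tau))
sigma/E = 794641.0000 / 8.2580e+07 = 0.0096
exp(-t/tau) = exp(-8.7 / 20.4) = 0.6528
epsilon = 0.0096 * (1 - 0.6528)
epsilon = 0.0033


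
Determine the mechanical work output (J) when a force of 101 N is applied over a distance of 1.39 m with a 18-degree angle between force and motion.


W = F * d * cos(theta)
theta = 18 deg = 0.3142 rad
cos(theta) = 0.9511
W = 101 * 1.39 * 0.9511
W = 133.5188


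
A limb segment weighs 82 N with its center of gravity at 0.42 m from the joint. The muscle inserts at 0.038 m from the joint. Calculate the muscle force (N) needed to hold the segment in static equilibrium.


F_muscle = W * d_load / d_muscle
F_muscle = 82 * 0.42 / 0.038
Numerator = 34.4400
F_muscle = 906.3158


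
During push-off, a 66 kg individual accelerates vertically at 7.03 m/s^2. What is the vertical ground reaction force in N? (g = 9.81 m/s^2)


GRF = m * (g + a)
GRF = 66 * (9.81 + 7.03)
GRF = 66 * 16.8400
GRF = 1111.4400


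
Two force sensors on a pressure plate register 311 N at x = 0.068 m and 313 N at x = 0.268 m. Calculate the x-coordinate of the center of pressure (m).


COP_x = (F1*x1 + F2*x2) / (F1 + F2)
COP_x = (311*0.068 + 313*0.268) / (311 + 313)
Numerator = 105.0320
Denominator = 624
COP_x = 0.1683


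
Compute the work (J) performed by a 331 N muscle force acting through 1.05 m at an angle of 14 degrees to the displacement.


W = F * d * cos(theta)
theta = 14 deg = 0.2443 rad
cos(theta) = 0.9703
W = 331 * 1.05 * 0.9703
W = 337.2263


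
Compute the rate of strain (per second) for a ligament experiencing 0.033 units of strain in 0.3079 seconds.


strain_rate = delta_strain / delta_t
strain_rate = 0.033 / 0.3079
strain_rate = 0.1072


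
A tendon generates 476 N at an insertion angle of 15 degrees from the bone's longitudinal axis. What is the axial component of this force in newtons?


F_eff = F_tendon * cos(theta)
theta = 15 deg = 0.2618 rad
cos(theta) = 0.9659
F_eff = 476 * 0.9659
F_eff = 459.7807


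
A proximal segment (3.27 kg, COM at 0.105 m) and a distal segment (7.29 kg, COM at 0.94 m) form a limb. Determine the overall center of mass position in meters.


COM = (m1*x1 + m2*x2) / (m1 + m2)
COM = (3.27*0.105 + 7.29*0.94) / (3.27 + 7.29)
Numerator = 7.1959
Denominator = 10.5600
COM = 0.6814


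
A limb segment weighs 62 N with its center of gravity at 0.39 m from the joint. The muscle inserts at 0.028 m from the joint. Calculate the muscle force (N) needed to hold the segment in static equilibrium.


F_muscle = W * d_load / d_muscle
F_muscle = 62 * 0.39 / 0.028
Numerator = 24.1800
F_muscle = 863.5714


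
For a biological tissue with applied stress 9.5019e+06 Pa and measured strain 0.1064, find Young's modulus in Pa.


E = stress / strain
E = 9.5019e+06 / 0.1064
E = 8.9304e+07


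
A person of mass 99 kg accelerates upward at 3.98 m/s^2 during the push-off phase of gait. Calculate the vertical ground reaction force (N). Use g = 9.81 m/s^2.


GRF = m * (g + a)
GRF = 99 * (9.81 + 3.98)
GRF = 99 * 13.7900
GRF = 1365.2100


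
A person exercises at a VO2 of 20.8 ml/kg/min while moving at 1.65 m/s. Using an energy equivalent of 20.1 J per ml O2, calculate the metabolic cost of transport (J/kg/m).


Power per kg = VO2 * 20.1 / 60
Power per kg = 20.8 * 20.1 / 60 = 6.9680 W/kg
Cost = power_per_kg / speed
Cost = 6.9680 / 1.65
Cost = 4.2230


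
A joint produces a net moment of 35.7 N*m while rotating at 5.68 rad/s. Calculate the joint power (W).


P = M * omega
P = 35.7 * 5.68
P = 202.7760


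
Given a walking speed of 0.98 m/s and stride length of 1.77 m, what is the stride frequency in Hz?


f = v / stride_length
f = 0.98 / 1.77
f = 0.5537


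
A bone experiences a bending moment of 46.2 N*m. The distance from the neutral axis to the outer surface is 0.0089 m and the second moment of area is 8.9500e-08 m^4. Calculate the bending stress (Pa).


sigma = M * c / I
sigma = 46.2 * 0.0089 / 8.9500e-08
M * c = 0.4112
sigma = 4.5942e+06


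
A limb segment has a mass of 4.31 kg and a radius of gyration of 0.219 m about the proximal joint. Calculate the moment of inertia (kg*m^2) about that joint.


I = m * k^2
I = 4.31 * 0.219^2
k^2 = 0.0480
I = 0.2067


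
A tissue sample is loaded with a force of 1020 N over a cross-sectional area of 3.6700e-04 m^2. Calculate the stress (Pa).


stress = F / A
stress = 1020 / 3.6700e-04
stress = 2.7793e+06


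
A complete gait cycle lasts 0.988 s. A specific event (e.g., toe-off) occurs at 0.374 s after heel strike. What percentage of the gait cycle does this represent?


pct = (event_time / cycle_time) * 100
pct = (0.374 / 0.988) * 100
ratio = 0.3785
pct = 37.8543


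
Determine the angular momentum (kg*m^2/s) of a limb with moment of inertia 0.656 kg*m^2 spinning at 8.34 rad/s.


L = I * omega
L = 0.656 * 8.34
L = 5.4710


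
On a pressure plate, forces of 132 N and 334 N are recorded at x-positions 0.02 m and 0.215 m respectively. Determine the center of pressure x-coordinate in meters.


COP_x = (F1*x1 + F2*x2) / (F1 + F2)
COP_x = (132*0.02 + 334*0.215) / (132 + 334)
Numerator = 74.4500
Denominator = 466
COP_x = 0.1598


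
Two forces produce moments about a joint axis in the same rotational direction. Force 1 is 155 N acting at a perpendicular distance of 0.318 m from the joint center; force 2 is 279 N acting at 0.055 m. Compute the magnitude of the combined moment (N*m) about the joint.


M = F1 * d1 + F2 * d2
M = 155 * 0.318 + 279 * 0.055
M = 49.2900 + 15.3450
M = 64.6350


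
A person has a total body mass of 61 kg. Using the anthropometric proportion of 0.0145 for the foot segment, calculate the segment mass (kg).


m_segment = body_mass * fraction
m_segment = 61 * 0.0145
m_segment = 0.8845


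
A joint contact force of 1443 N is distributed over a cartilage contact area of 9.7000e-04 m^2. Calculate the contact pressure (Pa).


P = F / A
P = 1443 / 9.7000e-04
P = 1.4876e+06


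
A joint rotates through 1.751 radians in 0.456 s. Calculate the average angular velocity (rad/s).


omega = delta_theta / delta_t
omega = 1.751 / 0.456
omega = 3.8399


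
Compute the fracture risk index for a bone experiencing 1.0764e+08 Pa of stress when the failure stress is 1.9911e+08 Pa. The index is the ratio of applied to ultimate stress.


FRI = applied / ultimate
FRI = 1.0764e+08 / 1.9911e+08
FRI = 0.5406
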